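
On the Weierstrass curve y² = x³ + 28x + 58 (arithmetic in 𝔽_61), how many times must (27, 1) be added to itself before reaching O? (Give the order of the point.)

2P: tangent at (27, 1): λ = (3·27² + 28)/(2·1) ≡ 19/2. 2⁻¹ ≡ 31 (mod 61), so λ ≡ 19·31 ≡ 40.
  x = λ² - 27 - 27 = 1600 - 54 ≡ 21; y = λ·(27 - 21) - 1 ≡ 56. → (21, 56)
3P: (21, 56) + (27, 1). λ = (1 - 56)/(27 - 21) ≡ 6/6 mod 61. 6⁻¹ ≡ 51 (mod 61) since 6·51 = 306 ≡ 1, so λ ≡ 1.
  x = λ² - 21 - 27 = 1 - 48 ≡ 14; y = λ·(21 - 14) - 56 ≡ 12. → (14, 12)
4P: (14, 12) + (27, 1). λ = (1 - 12)/(27 - 14) ≡ 50/13 mod 61. 13⁻¹ ≡ 47 (mod 61) since 13·47 = 611 ≡ 1, so λ ≡ 32.
  x = λ² - 14 - 27 = 1024 - 41 ≡ 7; y = λ·(14 - 7) - 12 ≡ 29. → (7, 29)
5P: (7, 29) + (27, 1). λ = (1 - 29)/(27 - 7) ≡ 33/20 mod 61. 20⁻¹ ≡ 58 (mod 61) since 20·58 = 1160 ≡ 1, so λ ≡ 23.
  x = λ² - 7 - 27 = 529 - 34 ≡ 7; y = λ·(7 - 7) - 29 ≡ 32. → (7, 32)
6P: (7, 32) + (27, 1). λ = (1 - 32)/(27 - 7) ≡ 30/20 mod 61. 20⁻¹ ≡ 58 (mod 61), so λ ≡ 32.
  x = λ² - 7 - 27 = 1024 - 34 ≡ 14; y = λ·(7 - 14) - 32 ≡ 49. → (14, 49)
7P: (14, 49) + (27, 1). λ = (1 - 49)/(27 - 14) ≡ 13/13 mod 61. 13⁻¹ ≡ 47 (mod 61) since 13·47 = 611 ≡ 1, so λ ≡ 1.
  x = λ² - 14 - 27 = 1 - 41 ≡ 21; y = λ·(14 - 21) - 49 ≡ 5. → (21, 5)
8P: (21, 5) + (27, 1). λ = (1 - 5)/(27 - 21) ≡ 57/6 mod 61. 6⁻¹ ≡ 51 (mod 61), so λ ≡ 40.
  x = λ² - 21 - 27 = 1600 - 48 ≡ 27; y = λ·(21 - 27) - 5 ≡ 60. → (27, 60)
9P: (27, 60) + (27, 1): same x and y₁ ≡ -y₂, so the sum is O.
9P = O, so the order is 9.

9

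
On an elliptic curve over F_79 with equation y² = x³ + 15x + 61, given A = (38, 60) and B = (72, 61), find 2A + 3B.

First 2A:
Repeated addition: build up to 2A.
2A: tangent at (38, 60): λ = (3·38² + 15)/(2·60) ≡ 2/41. 41⁻¹ ≡ 27 (mod 79) since 41·27 = 1107 ≡ 1, so λ ≡ 2·27 ≡ 54.
  x = λ² - 38 - 38 = 2916 - 76 ≡ 75; y = λ·(38 - 75) - 60 ≡ 75. → (75, 75)
2A = (75, 75).
Next 3B:
Repeated addition: build up to 3B.
2B: tangent at (72, 61): λ = (3·72² + 15)/(2·61) ≡ 4/43. 43⁻¹ ≡ 68 (mod 79), so λ ≡ 4·68 ≡ 35.
  x = λ² - 72 - 72 = 1225 - 144 ≡ 54; y = λ·(72 - 54) - 61 ≡ 16. → (54, 16)
3B: (54, 16) + (72, 61). λ = (61 - 16)/(72 - 54) ≡ 45/18 mod 79. 18⁻¹ ≡ 22 (mod 79) since 18·22 = 396 ≡ 1, so λ ≡ 42.
  x = λ² - 54 - 72 = 1764 - 126 ≡ 58; y = λ·(54 - 58) - 16 ≡ 53. → (58, 53)
3B = (58, 53).
Finally 2A + 3B:
(75, 75) + (58, 53). λ = (53 - 75)/(58 - 75) ≡ 57/62 mod 79. 62⁻¹ ≡ 65 (mod 79) since 62·65 = 4030 ≡ 1, so λ ≡ 71.
  x = λ² - 75 - 58 = 5041 - 133 ≡ 10; y = λ·(75 - 10) - 75 ≡ 37. → (10, 37)

(10, 37)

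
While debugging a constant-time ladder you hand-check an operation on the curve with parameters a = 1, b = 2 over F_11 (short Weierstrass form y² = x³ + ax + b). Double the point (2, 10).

tangent at (2, 10): λ = (3·2² + 1)/(2·10) ≡ 2/9. 9⁻¹ ≡ 5 (mod 11), so λ ≡ 2·5 ≡ 10.
  x = λ² - 2 - 2 = 100 - 4 ≡ 8; y = λ·(2 - 8) - 10 ≡ 7. → (8, 7)

(8, 7)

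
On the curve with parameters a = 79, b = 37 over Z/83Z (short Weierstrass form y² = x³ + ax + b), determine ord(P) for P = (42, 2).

2P: tangent at (42, 2): λ = (3·42² + 79)/(2·2) ≡ 59/4. 4⁻¹ ≡ 21 (mod 83), so λ ≡ 59·21 ≡ 77.
  x = λ² - 42 - 42 = 5929 - 84 ≡ 35; y = λ·(42 - 35) - 2 ≡ 39. → (35, 39)
3P: (35, 39) + (42, 2). λ = (2 - 39)/(42 - 35) ≡ 46/7 mod 83. 7⁻¹ ≡ 12 (mod 83), so λ ≡ 54.
  x = λ² - 35 - 42 = 2916 - 77 ≡ 17; y = λ·(35 - 17) - 39 ≡ 20. → (17, 20)
4P: (17, 20) + (42, 2). λ = (2 - 20)/(42 - 17) ≡ 65/25 mod 83. 25⁻¹ ≡ 10 (mod 83), so λ ≡ 69.
  x = λ² - 17 - 42 = 4761 - 59 ≡ 54; y = λ·(17 - 54) - 20 ≡ 0. → (54, 0)
5P: (54, 0) + (42, 2). λ = (2 - 0)/(42 - 54) ≡ 2/71 mod 83. 71⁻¹ ≡ 76 (mod 83) since 71·76 = 5396 ≡ 1, so λ ≡ 69.
  x = λ² - 54 - 42 = 4761 - 96 ≡ 17; y = λ·(54 - 17) - 0 ≡ 63. → (17, 63)
6P: (17, 63) + (42, 2). λ = (2 - 63)/(42 - 17) ≡ 22/25 mod 83. 25⁻¹ ≡ 10 (mod 83), so λ ≡ 54.
  x = λ² - 17 - 42 = 2916 - 59 ≡ 35; y = λ·(17 - 35) - 63 ≡ 44. → (35, 44)
7P: (35, 44) + (42, 2). λ = (2 - 44)/(42 - 35) ≡ 41/7 mod 83. 7⁻¹ ≡ 12 (mod 83), so λ ≡ 77.
  x = λ² - 35 - 42 = 5929 - 77 ≡ 42; y = λ·(35 - 42) - 44 ≡ 81. → (42, 81)
8P: (42, 81) + (42, 2): same x and y₁ ≡ -y₂, so the sum is O.
8P = O, so the order is 8.

8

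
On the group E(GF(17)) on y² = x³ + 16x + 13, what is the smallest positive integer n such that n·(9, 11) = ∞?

9

2P: tangent at (9, 11): λ = (3·9² + 16)/(2·11) ≡ 4/5. 5⁻¹ ≡ 7 (mod 17), so λ ≡ 4·7 ≡ 11.
  x = λ² - 9 - 9 = 121 - 18 ≡ 1; y = λ·(9 - 1) - 11 ≡ 9. → (1, 9)
3P: (1, 9) + (9, 11). λ = (11 - 9)/(9 - 1) ≡ 2/8 mod 17. 8⁻¹ ≡ 15 (mod 17), so λ ≡ 13.
  x = λ² - 1 - 9 = 169 - 10 ≡ 6; y = λ·(1 - 6) - 9 ≡ 11. → (6, 11)
4P: (6, 11) + (9, 11). λ = (11 - 11)/(9 - 6) ≡ 0/3 mod 17. 3⁻¹ ≡ 6 (mod 17) since 3·6 = 18 ≡ 1, so λ ≡ 0.
  x = λ² - 6 - 9 = 0 - 15 ≡ 2; y = λ·(6 - 2) - 11 ≡ 6. → (2, 6)
5P: (2, 6) + (9, 11). λ = (11 - 6)/(9 - 2) ≡ 5/7 mod 17. 7⁻¹ ≡ 5 (mod 17), so λ ≡ 8.
  x = λ² - 2 - 9 = 64 - 11 ≡ 2; y = λ·(2 - 2) - 6 ≡ 11. → (2, 11)
6P: (2, 11) + (9, 11). λ = (11 - 11)/(9 - 2) ≡ 0/7 mod 17. 7⁻¹ ≡ 5 (mod 17) since 7·5 = 35 ≡ 1, so λ ≡ 0.
  x = λ² - 2 - 9 = 0 - 11 ≡ 6; y = λ·(2 - 6) - 11 ≡ 6. → (6, 6)
7P: (6, 6) + (9, 11). λ = (11 - 6)/(9 - 6) ≡ 5/3 mod 17. 3⁻¹ ≡ 6 (mod 17) since 3·6 = 18 ≡ 1, so λ ≡ 13.
  x = λ² - 6 - 9 = 169 - 15 ≡ 1; y = λ·(6 - 1) - 6 ≡ 8. → (1, 8)
8P: (1, 8) + (9, 11). λ = (11 - 8)/(9 - 1) ≡ 3/8 mod 17. 8⁻¹ ≡ 15 (mod 17) since 8·15 = 120 ≡ 1, so λ ≡ 11.
  x = λ² - 1 - 9 = 121 - 10 ≡ 9; y = λ·(1 - 9) - 8 ≡ 6. → (9, 6)
9P: (9, 6) + (9, 11): same x and y₁ ≡ -y₂, so the sum is ∞.
9P = ∞, so the order is 9.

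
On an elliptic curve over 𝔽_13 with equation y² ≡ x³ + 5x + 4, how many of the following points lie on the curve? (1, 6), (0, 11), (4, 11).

2

(1, 6): 6² ≡ 10, rhs ≡ 10 → on.
(0, 11): 11² ≡ 4, rhs ≡ 4 → on.
(4, 11): 11² ≡ 4, rhs ≡ 10 → off.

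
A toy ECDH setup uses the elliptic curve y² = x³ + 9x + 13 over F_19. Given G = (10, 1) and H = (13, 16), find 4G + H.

(2, 1)

First 4G:
Repeated addition: build up to 4G.
2G: tangent at (10, 1): λ = (3·10² + 9)/(2·1) ≡ 5/2. 2⁻¹ ≡ 10 (mod 19), so λ ≡ 5·10 ≡ 12.
  x = λ² - 10 - 10 = 144 - 20 ≡ 10; y = λ·(10 - 10) - 1 ≡ 18. → (10, 18)
3G: (10, 18) + (10, 1): same x and y₁ ≡ -y₂, so the sum is ∞.
4G: ∞ + (10, 1) = (10, 1) (identity).
4G = (10, 1).
Finally 4G + H:
(10, 1) + (13, 16). λ = (16 - 1)/(13 - 10) ≡ 15/3 mod 19. 3⁻¹ ≡ 13 (mod 19) since 3·13 = 39 ≡ 1, so λ ≡ 5.
  x = λ² - 10 - 13 = 25 - 23 ≡ 2; y = λ·(10 - 2) - 1 ≡ 1. → (2, 1)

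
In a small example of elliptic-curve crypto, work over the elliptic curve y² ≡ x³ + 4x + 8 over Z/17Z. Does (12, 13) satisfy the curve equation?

y² = 13² ≡ 16; x³ + 4x + 8 = 1784 ≡ 16 (mod 17). 16 = 16.

yes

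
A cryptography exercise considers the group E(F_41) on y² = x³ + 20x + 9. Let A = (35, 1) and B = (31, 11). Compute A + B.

(35, 1) + (31, 11). λ = (11 - 1)/(31 - 35) ≡ 10/37 mod 41. 37⁻¹ ≡ 10 (mod 41) since 37·10 = 370 ≡ 1, so λ ≡ 18.
  x = λ² - 35 - 31 = 324 - 66 ≡ 12; y = λ·(35 - 12) - 1 ≡ 3. → (12, 3)

(12, 3)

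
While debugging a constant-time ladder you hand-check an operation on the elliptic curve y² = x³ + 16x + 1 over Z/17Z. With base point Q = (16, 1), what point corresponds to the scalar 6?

Repeated addition: build up to 6Q.
2Q: tangent at (16, 1): λ = (3·16² + 16)/(2·1) ≡ 2/2. 2⁻¹ ≡ 9 (mod 17), so λ ≡ 2·9 ≡ 1.
  x = λ² - 16 - 16 = 1 - 32 ≡ 3; y = λ·(16 - 3) - 1 ≡ 12. → (3, 12)
3Q: (3, 12) + (16, 1). λ = (1 - 12)/(16 - 3) ≡ 6/13 mod 17. 13⁻¹ ≡ 4 (mod 17), so λ ≡ 7.
  x = λ² - 3 - 16 = 49 - 19 ≡ 13; y = λ·(3 - 13) - 12 ≡ 3. → (13, 3)
4Q: (13, 3) + (16, 1). λ = (1 - 3)/(16 - 13) ≡ 15/3 mod 17. 3⁻¹ ≡ 6 (mod 17), so λ ≡ 5.
  x = λ² - 13 - 16 = 25 - 29 ≡ 13; y = λ·(13 - 13) - 3 ≡ 14. → (13, 14)
5Q: (13, 14) + (16, 1). λ = (1 - 14)/(16 - 13) ≡ 4/3 mod 17. 3⁻¹ ≡ 6 (mod 17) since 3·6 = 18 ≡ 1, so λ ≡ 7.
  x = λ² - 13 - 16 = 49 - 29 ≡ 3; y = λ·(13 - 3) - 14 ≡ 5. → (3, 5)
6Q: (3, 5) + (16, 1). λ = (1 - 5)/(16 - 3) ≡ 13/13 mod 17. 13⁻¹ ≡ 4 (mod 17), so λ ≡ 1.
  x = λ² - 3 - 16 = 1 - 19 ≡ 16; y = λ·(3 - 16) - 5 ≡ 16. → (16, 16)

(16, 16)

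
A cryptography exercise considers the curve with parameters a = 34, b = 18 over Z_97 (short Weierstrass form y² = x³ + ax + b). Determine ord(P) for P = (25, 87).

6

2P: tangent at (25, 87): λ = (3·25² + 34)/(2·87) ≡ 66/77. 77⁻¹ ≡ 63 (mod 97) since 77·63 = 4851 ≡ 1, so λ ≡ 66·63 ≡ 84.
  x = λ² - 25 - 25 = 7056 - 50 ≡ 22; y = λ·(25 - 22) - 87 ≡ 68. → (22, 68)
3P: (22, 68) + (25, 87). λ = (87 - 68)/(25 - 22) ≡ 19/3 mod 97. 3⁻¹ ≡ 65 (mod 97), so λ ≡ 71.
  x = λ² - 22 - 25 = 5041 - 47 ≡ 47; y = λ·(22 - 47) - 68 ≡ 0. → (47, 0)
4P: (47, 0) + (25, 87). λ = (87 - 0)/(25 - 47) ≡ 87/75 mod 97. 75⁻¹ ≡ 22 (mod 97), so λ ≡ 71.
  x = λ² - 47 - 25 = 5041 - 72 ≡ 22; y = λ·(47 - 22) - 0 ≡ 29. → (22, 29)
5P: (22, 29) + (25, 87). λ = (87 - 29)/(25 - 22) ≡ 58/3 mod 97. 3⁻¹ ≡ 65 (mod 97), so λ ≡ 84.
  x = λ² - 22 - 25 = 7056 - 47 ≡ 25; y = λ·(22 - 25) - 29 ≡ 10. → (25, 10)
6P: (25, 10) + (25, 87): same x and y₁ ≡ -y₂, so the sum is ∞.
6P = ∞, so the order is 6.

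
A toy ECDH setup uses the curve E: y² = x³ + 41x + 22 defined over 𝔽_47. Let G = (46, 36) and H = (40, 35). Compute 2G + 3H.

(24, 5)

First 2G:
Repeated addition: build up to 2G.
2G: tangent at (46, 36): λ = (3·46² + 41)/(2·36) ≡ 44/25. 25⁻¹ ≡ 32 (mod 47), so λ ≡ 44·32 ≡ 45.
  x = λ² - 46 - 46 = 2025 - 92 ≡ 6; y = λ·(46 - 6) - 36 ≡ 25. → (6, 25)
2G = (6, 25).
Next 3H:
Repeated addition: build up to 3H.
2H: tangent at (40, 35): λ = (3·40² + 41)/(2·35) ≡ 0/23. 23⁻¹ ≡ 45 (mod 47), so λ ≡ 0·45 ≡ 0.
  x = λ² - 40 - 40 = 0 - 80 ≡ 14; y = λ·(40 - 14) - 35 ≡ 12. → (14, 12)
3H: (14, 12) + (40, 35). λ = (35 - 12)/(40 - 14) ≡ 23/26 mod 47. 26⁻¹ ≡ 38 (mod 47), so λ ≡ 28.
  x = λ² - 14 - 40 = 784 - 54 ≡ 25; y = λ·(14 - 25) - 12 ≡ 9. → (25, 9)
3H = (25, 9).
Finally 2G + 3H:
(6, 25) + (25, 9). λ = (9 - 25)/(25 - 6) ≡ 31/19 mod 47. 19⁻¹ ≡ 5 (mod 47), so λ ≡ 14.
  x = λ² - 6 - 25 = 196 - 31 ≡ 24; y = λ·(6 - 24) - 25 ≡ 5. → (24, 5)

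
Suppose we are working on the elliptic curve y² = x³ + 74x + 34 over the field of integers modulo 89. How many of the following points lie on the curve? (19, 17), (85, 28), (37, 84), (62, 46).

(19, 17): 17² ≡ 22, rhs ≡ 22 → on.
(85, 28): 28² ≡ 72, rhs ≡ 30 → off.
(37, 84): 84² ≡ 25, rhs ≡ 25 → on.
(62, 46): 46² ≡ 69, rhs ≡ 69 → on.

3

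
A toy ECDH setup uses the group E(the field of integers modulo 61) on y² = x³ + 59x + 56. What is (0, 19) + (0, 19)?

tangent at (0, 19): λ = (3·0² + 59)/(2·19) ≡ 59/38. 38⁻¹ ≡ 53 (mod 61), so λ ≡ 59·53 ≡ 16.
  x = λ² - 0 - 0 = 256 - 0 ≡ 12; y = λ·(0 - 12) - 19 ≡ 33. → (12, 33)

(12, 33)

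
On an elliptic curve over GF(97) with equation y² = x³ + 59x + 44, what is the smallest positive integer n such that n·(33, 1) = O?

2P: tangent at (33, 1): λ = (3·33² + 59)/(2·1) ≡ 28/2. 2⁻¹ ≡ 49 (mod 97), so λ ≡ 28·49 ≡ 14.
  x = λ² - 33 - 33 = 196 - 66 ≡ 33; y = λ·(33 - 33) - 1 ≡ 96. → (33, 96)
3P: (33, 96) + (33, 1): same x and y₁ ≡ -y₂, so the sum is O.
3P = O, so the order is 3.

3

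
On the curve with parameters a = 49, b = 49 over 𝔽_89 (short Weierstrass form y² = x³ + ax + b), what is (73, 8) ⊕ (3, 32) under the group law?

(57, 45)

(73, 8) + (3, 32). λ = (32 - 8)/(3 - 73) ≡ 24/19 mod 89. 19⁻¹ ≡ 75 (mod 89) since 19·75 = 1425 ≡ 1, so λ ≡ 20.
  x = λ² - 73 - 3 = 400 - 76 ≡ 57; y = λ·(73 - 57) - 8 ≡ 45. → (57, 45)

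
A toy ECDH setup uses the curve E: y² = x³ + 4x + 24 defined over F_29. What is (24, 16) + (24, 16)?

tangent at (24, 16): λ = (3·24² + 4)/(2·16) ≡ 21/3. 3⁻¹ ≡ 10 (mod 29), so λ ≡ 21·10 ≡ 7.
  x = λ² - 24 - 24 = 49 - 48 ≡ 1; y = λ·(24 - 1) - 16 ≡ 0. → (1, 0)

(1, 0)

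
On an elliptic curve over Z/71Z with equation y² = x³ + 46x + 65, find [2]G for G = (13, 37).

(70, 35)

tangent at (13, 37): λ = (3·13² + 46)/(2·37) ≡ 56/3. 3⁻¹ ≡ 24 (mod 71), so λ ≡ 56·24 ≡ 66.
  x = λ² - 13 - 13 = 4356 - 26 ≡ 70; y = λ·(13 - 70) - 37 ≡ 35. → (70, 35)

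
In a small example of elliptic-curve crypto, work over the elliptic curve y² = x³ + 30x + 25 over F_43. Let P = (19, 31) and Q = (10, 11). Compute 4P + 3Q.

(0, 38)

First 4P:
Double-and-add on 4 = (100)₂. Start with P = (19, 31) for the leading 1-bit.
double: tangent at (19, 31): λ = (3·19² + 30)/(2·31) ≡ 38/19. 19⁻¹ ≡ 34 (mod 43) since 19·34 = 646 ≡ 1, so λ ≡ 38·34 ≡ 2.
  x = λ² - 19 - 19 = 4 - 38 ≡ 9; y = λ·(19 - 9) - 31 ≡ 32. → (9, 32)
double: tangent at (9, 32): λ = (3·9² + 30)/(2·32) ≡ 15/21. 21⁻¹ ≡ 41 (mod 43), so λ ≡ 15·41 ≡ 13.
  x = λ² - 9 - 9 = 169 - 18 ≡ 22; y = λ·(9 - 22) - 32 ≡ 14. → (22, 14)
4P = (22, 14).
Next 3Q:
Repeated addition: build up to 3Q.
2Q: tangent at (10, 11): λ = (3·10² + 30)/(2·11) ≡ 29/22. 22⁻¹ ≡ 2 (mod 43), so λ ≡ 29·2 ≡ 15.
  x = λ² - 10 - 10 = 225 - 20 ≡ 33; y = λ·(10 - 33) - 11 ≡ 31. → (33, 31)
3Q: (33, 31) + (10, 11). λ = (11 - 31)/(10 - 33) ≡ 23/20 mod 43. 20⁻¹ ≡ 28 (mod 43), so λ ≡ 42.
  x = λ² - 33 - 10 = 1764 - 43 ≡ 1; y = λ·(33 - 1) - 31 ≡ 23. → (1, 23)
3Q = (1, 23).
Finally 4P + 3Q:
(22, 14) + (1, 23). λ = (23 - 14)/(1 - 22) ≡ 9/22 mod 43. 22⁻¹ ≡ 2 (mod 43), so λ ≡ 18.
  x = λ² - 22 - 1 = 324 - 23 ≡ 0; y = λ·(22 - 0) - 14 ≡ 38. → (0, 38)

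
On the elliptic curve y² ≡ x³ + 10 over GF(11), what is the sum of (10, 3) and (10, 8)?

O

The two points share x = 10 and their y-coordinates satisfy 3 + 8 ≡ 0 (mod 11), so they are inverses. Their sum is O.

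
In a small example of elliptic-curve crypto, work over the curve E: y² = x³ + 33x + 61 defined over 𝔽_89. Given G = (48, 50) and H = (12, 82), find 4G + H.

(72, 4)

First 4G:
Repeated addition: build up to 4G.
2G: tangent at (48, 50): λ = (3·48² + 33)/(2·50) ≡ 3/11. 11⁻¹ ≡ 81 (mod 89) since 11·81 = 891 ≡ 1, so λ ≡ 3·81 ≡ 65.
  x = λ² - 48 - 48 = 4225 - 96 ≡ 35; y = λ·(48 - 35) - 50 ≡ 83. → (35, 83)
3G: (35, 83) + (48, 50). λ = (50 - 83)/(48 - 35) ≡ 56/13 mod 89. 13⁻¹ ≡ 48 (mod 89), so λ ≡ 18.
  x = λ² - 35 - 48 = 324 - 83 ≡ 63; y = λ·(35 - 63) - 83 ≡ 36. → (63, 36)
4G: (63, 36) + (48, 50). λ = (50 - 36)/(48 - 63) ≡ 14/74 mod 89. 74⁻¹ ≡ 83 (mod 89), so λ ≡ 5.
  x = λ² - 63 - 48 = 25 - 111 ≡ 3; y = λ·(63 - 3) - 36 ≡ 86. → (3, 86)
4G = (3, 86).
Finally 4G + H:
(3, 86) + (12, 82). λ = (82 - 86)/(12 - 3) ≡ 85/9 mod 89. 9⁻¹ ≡ 10 (mod 89) since 9·10 = 90 ≡ 1, so λ ≡ 49.
  x = λ² - 3 - 12 = 2401 - 15 ≡ 72; y = λ·(3 - 72) - 86 ≡ 4. → (72, 4)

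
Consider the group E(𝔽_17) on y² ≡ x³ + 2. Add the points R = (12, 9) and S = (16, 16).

(8, 15)

(12, 9) + (16, 16). λ = (16 - 9)/(16 - 12) ≡ 7/4 mod 17. 4⁻¹ ≡ 13 (mod 17), so λ ≡ 6.
  x = λ² - 12 - 16 = 36 - 28 ≡ 8; y = λ·(12 - 8) - 9 ≡ 15. → (8, 15)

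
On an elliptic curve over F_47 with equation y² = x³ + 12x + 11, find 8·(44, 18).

Write P = (44, 18).
Double-and-add on 8 = (1000)₂. Start with P = (44, 18) for the leading 1-bit.
double: tangent at (44, 18): λ = (3·44² + 12)/(2·18) ≡ 39/36. 36⁻¹ ≡ 17 (mod 47), so λ ≡ 39·17 ≡ 5.
  x = λ² - 44 - 44 = 25 - 88 ≡ 31; y = λ·(44 - 31) - 18 ≡ 0. → (31, 0)
double: (31, 0) + (31, 0): same x and y₁ ≡ -y₂, so the sum is O.
double: O + O = O (identity).

O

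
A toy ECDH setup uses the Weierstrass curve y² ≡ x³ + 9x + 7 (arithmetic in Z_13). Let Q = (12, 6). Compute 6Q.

(7, 6)

Double-and-add on 6 = (110)₂. Start with Q = (12, 6) for the leading 1-bit.
double: tangent at (12, 6): λ = (3·12² + 9)/(2·6) ≡ 12/12. 12⁻¹ ≡ 12 (mod 13), so λ ≡ 12·12 ≡ 1.
  x = λ² - 12 - 12 = 1 - 24 ≡ 3; y = λ·(12 - 3) - 6 ≡ 3. → (3, 3)
add Q: (3, 3) + (12, 6). λ = (6 - 3)/(12 - 3) ≡ 3/9 mod 13. 9⁻¹ ≡ 3 (mod 13), so λ ≡ 9.
  x = λ² - 3 - 12 = 81 - 15 ≡ 1; y = λ·(3 - 1) - 3 ≡ 2. → (1, 2)
double: tangent at (1, 2): λ = (3·1² + 9)/(2·2) ≡ 12/4. 4⁻¹ ≡ 10 (mod 13), so λ ≡ 12·10 ≡ 3.
  x = λ² - 1 - 1 = 9 - 2 ≡ 7; y = λ·(1 - 7) - 2 ≡ 6. → (7, 6)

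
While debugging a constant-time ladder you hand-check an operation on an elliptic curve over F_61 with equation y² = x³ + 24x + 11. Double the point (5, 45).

(15, 5)

tangent at (5, 45): λ = (3·5² + 24)/(2·45) ≡ 38/29. 29⁻¹ ≡ 40 (mod 61) since 29·40 = 1160 ≡ 1, so λ ≡ 38·40 ≡ 56.
  x = λ² - 5 - 5 = 3136 - 10 ≡ 15; y = λ·(5 - 15) - 45 ≡ 5. → (15, 5)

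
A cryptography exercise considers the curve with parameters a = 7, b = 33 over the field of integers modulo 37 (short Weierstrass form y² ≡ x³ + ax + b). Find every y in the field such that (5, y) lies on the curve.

none

x³ + 7x + 33 = 193 ≡ 8 (mod 37).
8 is a non-residue mod 37; no y exists.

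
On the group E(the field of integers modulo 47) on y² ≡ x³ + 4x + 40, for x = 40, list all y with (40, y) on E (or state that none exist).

none

x³ + 4x + 40 = 64200 ≡ 45 (mod 47).
45 is a non-residue mod 47; no y exists.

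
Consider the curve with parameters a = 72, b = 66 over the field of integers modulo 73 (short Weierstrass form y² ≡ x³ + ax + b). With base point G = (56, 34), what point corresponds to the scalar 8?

(57, 1)

Repeated addition: build up to 8G.
2G: tangent at (56, 34): λ = (3·56² + 72)/(2·34) ≡ 63/68. 68⁻¹ ≡ 29 (mod 73) since 68·29 = 1972 ≡ 1, so λ ≡ 63·29 ≡ 2.
  x = λ² - 56 - 56 = 4 - 112 ≡ 38; y = λ·(56 - 38) - 34 ≡ 2. → (38, 2)
3G: (38, 2) + (56, 34). λ = (34 - 2)/(56 - 38) ≡ 32/18 mod 73. 18⁻¹ ≡ 69 (mod 73), so λ ≡ 18.
  x = λ² - 38 - 56 = 324 - 94 ≡ 11; y = λ·(38 - 11) - 2 ≡ 46. → (11, 46)
4G: (11, 46) + (56, 34). λ = (34 - 46)/(56 - 11) ≡ 61/45 mod 73. 45⁻¹ ≡ 13 (mod 73) since 45·13 = 585 ≡ 1, so λ ≡ 63.
  x = λ² - 11 - 56 = 3969 - 67 ≡ 33; y = λ·(11 - 33) - 46 ≡ 28. → (33, 28)
5G: (33, 28) + (56, 34). λ = (34 - 28)/(56 - 33) ≡ 6/23 mod 73. 23⁻¹ ≡ 54 (mod 73), so λ ≡ 32.
  x = λ² - 33 - 56 = 1024 - 89 ≡ 59; y = λ·(33 - 59) - 28 ≡ 16. → (59, 16)
6G: (59, 16) + (56, 34). λ = (34 - 16)/(56 - 59) ≡ 18/70 mod 73. 70⁻¹ ≡ 24 (mod 73), so λ ≡ 67.
  x = λ² - 59 - 56 = 4489 - 115 ≡ 67; y = λ·(59 - 67) - 16 ≡ 32. → (67, 32)
7G: (67, 32) + (56, 34). λ = (34 - 32)/(56 - 67) ≡ 2/62 mod 73. 62⁻¹ ≡ 53 (mod 73) since 62·53 = 3286 ≡ 1, so λ ≡ 33.
  x = λ² - 67 - 56 = 1089 - 123 ≡ 17; y = λ·(67 - 17) - 32 ≡ 12. → (17, 12)
8G: (17, 12) + (56, 34). λ = (34 - 12)/(56 - 17) ≡ 22/39 mod 73. 39⁻¹ ≡ 15 (mod 73), so λ ≡ 38.
  x = λ² - 17 - 56 = 1444 - 73 ≡ 57; y = λ·(17 - 57) - 12 ≡ 1. → (57, 1)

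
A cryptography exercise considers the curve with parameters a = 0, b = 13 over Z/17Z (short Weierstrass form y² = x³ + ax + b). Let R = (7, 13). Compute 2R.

tangent at (7, 13): λ = (3·7² + 0)/(2·13) ≡ 11/9. 9⁻¹ ≡ 2 (mod 17), so λ ≡ 11·2 ≡ 5.
  x = λ² - 7 - 7 = 25 - 14 ≡ 11; y = λ·(7 - 11) - 13 ≡ 1. → (11, 1)

(11, 1)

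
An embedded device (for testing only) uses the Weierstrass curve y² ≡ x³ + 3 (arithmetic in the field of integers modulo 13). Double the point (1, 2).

tangent at (1, 2): λ = (3·1² + 0)/(2·2) ≡ 3/4. 4⁻¹ ≡ 10 (mod 13), so λ ≡ 3·10 ≡ 4.
  x = λ² - 1 - 1 = 16 - 2 ≡ 1; y = λ·(1 - 1) - 2 ≡ 11. → (1, 11)

(1, 11)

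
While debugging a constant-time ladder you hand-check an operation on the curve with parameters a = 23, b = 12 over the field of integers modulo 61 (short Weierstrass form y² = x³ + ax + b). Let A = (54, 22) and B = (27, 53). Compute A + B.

(54, 22) + (27, 53). λ = (53 - 22)/(27 - 54) ≡ 31/34 mod 61. 34⁻¹ ≡ 9 (mod 61), so λ ≡ 35.
  x = λ² - 54 - 27 = 1225 - 81 ≡ 46; y = λ·(54 - 46) - 22 ≡ 14. → (46, 14)

(46, 14)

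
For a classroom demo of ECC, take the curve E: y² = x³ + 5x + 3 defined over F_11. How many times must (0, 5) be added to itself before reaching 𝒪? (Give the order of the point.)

9

2P: tangent at (0, 5): λ = (3·0² + 5)/(2·5) ≡ 5/10. 10⁻¹ ≡ 10 (mod 11), so λ ≡ 5·10 ≡ 6.
  x = λ² - 0 - 0 = 36 - 0 ≡ 3; y = λ·(0 - 3) - 5 ≡ 10. → (3, 10)
3P: (3, 10) + (0, 5). λ = (5 - 10)/(0 - 3) ≡ 6/8 mod 11. 8⁻¹ ≡ 7 (mod 11), so λ ≡ 9.
  x = λ² - 3 - 0 = 81 - 3 ≡ 1; y = λ·(3 - 1) - 10 ≡ 8. → (1, 8)
4P: (1, 8) + (0, 5). λ = (5 - 8)/(0 - 1) ≡ 8/10 mod 11. 10⁻¹ ≡ 10 (mod 11), so λ ≡ 3.
  x = λ² - 1 - 0 = 9 - 1 ≡ 8; y = λ·(1 - 8) - 8 ≡ 4. → (8, 4)
5P: (8, 4) + (0, 5). λ = (5 - 4)/(0 - 8) ≡ 1/3 mod 11. 3⁻¹ ≡ 4 (mod 11), so λ ≡ 4.
  x = λ² - 8 - 0 = 16 - 8 ≡ 8; y = λ·(8 - 8) - 4 ≡ 7. → (8, 7)
6P: (8, 7) + (0, 5). λ = (5 - 7)/(0 - 8) ≡ 9/3 mod 11. 3⁻¹ ≡ 4 (mod 11) since 3·4 = 12 ≡ 1, so λ ≡ 3.
  x = λ² - 8 - 0 = 9 - 8 ≡ 1; y = λ·(8 - 1) - 7 ≡ 3. → (1, 3)
7P: (1, 3) + (0, 5). λ = (5 - 3)/(0 - 1) ≡ 2/10 mod 11. 10⁻¹ ≡ 10 (mod 11), so λ ≡ 9.
  x = λ² - 1 - 0 = 81 - 1 ≡ 3; y = λ·(1 - 3) - 3 ≡ 1. → (3, 1)
8P: (3, 1) + (0, 5). λ = (5 - 1)/(0 - 3) ≡ 4/8 mod 11. 8⁻¹ ≡ 7 (mod 11), so λ ≡ 6.
  x = λ² - 3 - 0 = 36 - 3 ≡ 0; y = λ·(3 - 0) - 1 ≡ 6. → (0, 6)
9P: (0, 6) + (0, 5): same x and y₁ ≡ -y₂, so the sum is 𝒪.
9P = 𝒪, so the order is 9.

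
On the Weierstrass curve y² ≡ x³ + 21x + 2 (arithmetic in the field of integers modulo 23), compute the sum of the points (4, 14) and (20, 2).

(1, 1)

(4, 14) + (20, 2). λ = (2 - 14)/(20 - 4) ≡ 11/16 mod 23. 16⁻¹ ≡ 13 (mod 23), so λ ≡ 5.
  x = λ² - 4 - 20 = 25 - 24 ≡ 1; y = λ·(4 - 1) - 14 ≡ 1. → (1, 1)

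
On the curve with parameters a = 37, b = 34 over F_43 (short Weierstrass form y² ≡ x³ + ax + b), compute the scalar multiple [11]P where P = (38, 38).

(38, 5)

Double-and-add on 11 = (1011)₂. Start with P = (38, 38) for the leading 1-bit.
double: tangent at (38, 38): λ = (3·38² + 37)/(2·38) ≡ 26/33. 33⁻¹ ≡ 30 (mod 43), so λ ≡ 26·30 ≡ 6.
  x = λ² - 38 - 38 = 36 - 76 ≡ 3; y = λ·(38 - 3) - 38 ≡ 0. → (3, 0)
double: (3, 0) + (3, 0): same x and y₁ ≡ -y₂, so the sum is ∞.
add P: ∞ + (38, 38) = (38, 38) (identity).
double: tangent at (38, 38): λ = (3·38² + 37)/(2·38) ≡ 26/33. 33⁻¹ ≡ 30 (mod 43) since 33·30 = 990 ≡ 1, so λ ≡ 26·30 ≡ 6.
  x = λ² - 38 - 38 = 36 - 76 ≡ 3; y = λ·(38 - 3) - 38 ≡ 0. → (3, 0)
add P: (3, 0) + (38, 38). λ = (38 - 0)/(38 - 3) ≡ 38/35 mod 43. 35⁻¹ ≡ 16 (mod 43), so λ ≡ 6.
  x = λ² - 3 - 38 = 36 - 41 ≡ 38; y = λ·(3 - 38) - 0 ≡ 5. → (38, 5)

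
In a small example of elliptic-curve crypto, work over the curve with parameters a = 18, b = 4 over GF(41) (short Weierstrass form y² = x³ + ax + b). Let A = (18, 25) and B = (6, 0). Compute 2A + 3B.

First 2A:
Repeated addition: build up to 2A.
2A: tangent at (18, 25): λ = (3·18² + 18)/(2·25) ≡ 6/9. 9⁻¹ ≡ 32 (mod 41), so λ ≡ 6·32 ≡ 28.
  x = λ² - 18 - 18 = 784 - 36 ≡ 10; y = λ·(18 - 10) - 25 ≡ 35. → (10, 35)
2A = (10, 35).
Next 3B:
Repeated addition: build up to 3B.
2B: (6, 0) + (6, 0): same x and y₁ ≡ -y₂, so the sum is O.
3B: O + (6, 0) = (6, 0) (identity).
3B = (6, 0).
Finally 2A + 3B:
(10, 35) + (6, 0). λ = (0 - 35)/(6 - 10) ≡ 6/37 mod 41. 37⁻¹ ≡ 10 (mod 41), so λ ≡ 19.
  x = λ² - 10 - 6 = 361 - 16 ≡ 17; y = λ·(10 - 17) - 35 ≡ 37. → (17, 37)

(17, 37)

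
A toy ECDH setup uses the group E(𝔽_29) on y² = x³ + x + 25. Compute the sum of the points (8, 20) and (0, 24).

(8, 20) + (0, 24). λ = (24 - 20)/(0 - 8) ≡ 4/21 mod 29. 21⁻¹ ≡ 18 (mod 29), so λ ≡ 14.
  x = λ² - 8 - 0 = 196 - 8 ≡ 14; y = λ·(8 - 14) - 20 ≡ 12. → (14, 12)

(14, 12)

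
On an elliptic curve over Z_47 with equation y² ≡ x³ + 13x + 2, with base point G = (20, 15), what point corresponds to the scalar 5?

(3, 31)

Double-and-add on 5 = (101)₂. Start with G = (20, 15) for the leading 1-bit.
double: tangent at (20, 15): λ = (3·20² + 13)/(2·15) ≡ 38/30. 30⁻¹ ≡ 11 (mod 47) since 30·11 = 330 ≡ 1, so λ ≡ 38·11 ≡ 42.
  x = λ² - 20 - 20 = 1764 - 40 ≡ 32; y = λ·(20 - 32) - 15 ≡ 45. → (32, 45)
double: tangent at (32, 45): λ = (3·32² + 13)/(2·45) ≡ 30/43. 43⁻¹ ≡ 35 (mod 47), so λ ≡ 30·35 ≡ 16.
  x = λ² - 32 - 32 = 256 - 64 ≡ 4; y = λ·(32 - 4) - 45 ≡ 27. → (4, 27)
add G: (4, 27) + (20, 15). λ = (15 - 27)/(20 - 4) ≡ 35/16 mod 47. 16⁻¹ ≡ 3 (mod 47), so λ ≡ 11.
  x = λ² - 4 - 20 = 121 - 24 ≡ 3; y = λ·(4 - 3) - 27 ≡ 31. → (3, 31)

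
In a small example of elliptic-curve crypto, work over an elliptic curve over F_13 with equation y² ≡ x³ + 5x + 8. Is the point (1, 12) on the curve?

yes

y² = 12² ≡ 1; x³ + 5x + 8 = 14 ≡ 1 (mod 13). 1 = 1.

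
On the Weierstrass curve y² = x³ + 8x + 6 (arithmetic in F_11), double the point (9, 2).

(7, 8)

tangent at (9, 2): λ = (3·9² + 8)/(2·2) ≡ 9/4. 4⁻¹ ≡ 3 (mod 11) since 4·3 = 12 ≡ 1, so λ ≡ 9·3 ≡ 5.
  x = λ² - 9 - 9 = 25 - 18 ≡ 7; y = λ·(9 - 7) - 2 ≡ 8. → (7, 8)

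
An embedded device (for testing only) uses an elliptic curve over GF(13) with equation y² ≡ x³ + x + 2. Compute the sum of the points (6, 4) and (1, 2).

(6, 4) + (1, 2). λ = (2 - 4)/(1 - 6) ≡ 11/8 mod 13. 8⁻¹ ≡ 5 (mod 13), so λ ≡ 3.
  x = λ² - 6 - 1 = 9 - 7 ≡ 2; y = λ·(6 - 2) - 4 ≡ 8. → (2, 8)

(2, 8)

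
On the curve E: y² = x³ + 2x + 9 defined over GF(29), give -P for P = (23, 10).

(23, 19)

-(23, 10) = (23, -10 mod 29) = (23, 19).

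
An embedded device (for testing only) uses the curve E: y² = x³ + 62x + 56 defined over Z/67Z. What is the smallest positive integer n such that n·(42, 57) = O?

7

2P: tangent at (42, 57): λ = (3·42² + 62)/(2·57) ≡ 61/47. 47⁻¹ ≡ 10 (mod 67), so λ ≡ 61·10 ≡ 7.
  x = λ² - 42 - 42 = 49 - 84 ≡ 32; y = λ·(42 - 32) - 57 ≡ 13. → (32, 13)
3P: (32, 13) + (42, 57). λ = (57 - 13)/(42 - 32) ≡ 44/10 mod 67. 10⁻¹ ≡ 47 (mod 67) since 10·47 = 470 ≡ 1, so λ ≡ 58.
  x = λ² - 32 - 42 = 3364 - 74 ≡ 7; y = λ·(32 - 7) - 13 ≡ 30. → (7, 30)
4P: (7, 30) + (42, 57). λ = (57 - 30)/(42 - 7) ≡ 27/35 mod 67. 35⁻¹ ≡ 23 (mod 67) since 35·23 = 805 ≡ 1, so λ ≡ 18.
  x = λ² - 7 - 42 = 324 - 49 ≡ 7; y = λ·(7 - 7) - 30 ≡ 37. → (7, 37)
5P: (7, 37) + (42, 57). λ = (57 - 37)/(42 - 7) ≡ 20/35 mod 67. 35⁻¹ ≡ 23 (mod 67), so λ ≡ 58.
  x = λ² - 7 - 42 = 3364 - 49 ≡ 32; y = λ·(7 - 32) - 37 ≡ 54. → (32, 54)
6P: (32, 54) + (42, 57). λ = (57 - 54)/(42 - 32) ≡ 3/10 mod 67. 10⁻¹ ≡ 47 (mod 67), so λ ≡ 7.
  x = λ² - 32 - 42 = 49 - 74 ≡ 42; y = λ·(32 - 42) - 54 ≡ 10. → (42, 10)
7P: (42, 10) + (42, 57): same x and y₁ ≡ -y₂, so the sum is O.
7P = O, so the order is 7.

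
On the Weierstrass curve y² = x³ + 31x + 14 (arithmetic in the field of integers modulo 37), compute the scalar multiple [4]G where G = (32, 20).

Repeated addition: build up to 4G.
2G: tangent at (32, 20): λ = (3·32² + 31)/(2·20) ≡ 32/3. 3⁻¹ ≡ 25 (mod 37), so λ ≡ 32·25 ≡ 23.
  x = λ² - 32 - 32 = 529 - 64 ≡ 21; y = λ·(32 - 21) - 20 ≡ 11. → (21, 11)
3G: (21, 11) + (32, 20). λ = (20 - 11)/(32 - 21) ≡ 9/11 mod 37. 11⁻¹ ≡ 27 (mod 37) since 11·27 = 297 ≡ 1, so λ ≡ 21.
  x = λ² - 21 - 32 = 441 - 53 ≡ 18; y = λ·(21 - 18) - 11 ≡ 15. → (18, 15)
4G: (18, 15) + (32, 20). λ = (20 - 15)/(32 - 18) ≡ 5/14 mod 37. 14⁻¹ ≡ 8 (mod 37), so λ ≡ 3.
  x = λ² - 18 - 32 = 9 - 50 ≡ 33; y = λ·(18 - 33) - 15 ≡ 14. → (33, 14)

(33, 14)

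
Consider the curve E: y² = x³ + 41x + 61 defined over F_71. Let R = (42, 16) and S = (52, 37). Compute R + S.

(42, 16) + (52, 37). λ = (37 - 16)/(52 - 42) ≡ 21/10 mod 71. 10⁻¹ ≡ 64 (mod 71), so λ ≡ 66.
  x = λ² - 42 - 52 = 4356 - 94 ≡ 2; y = λ·(42 - 2) - 16 ≡ 68. → (2, 68)

(2, 68)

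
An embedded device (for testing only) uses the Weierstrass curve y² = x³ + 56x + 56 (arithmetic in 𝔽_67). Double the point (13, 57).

(45, 13)

tangent at (13, 57): λ = (3·13² + 56)/(2·57) ≡ 27/47. 47⁻¹ ≡ 10 (mod 67), so λ ≡ 27·10 ≡ 2.
  x = λ² - 13 - 13 = 4 - 26 ≡ 45; y = λ·(13 - 45) - 57 ≡ 13. → (45, 13)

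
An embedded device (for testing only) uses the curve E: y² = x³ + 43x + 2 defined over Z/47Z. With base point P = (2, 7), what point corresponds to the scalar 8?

(9, 32)

Double-and-add on 8 = (1000)₂. Start with P = (2, 7) for the leading 1-bit.
double: tangent at (2, 7): λ = (3·2² + 43)/(2·7) ≡ 8/14. 14⁻¹ ≡ 37 (mod 47) since 14·37 = 518 ≡ 1, so λ ≡ 8·37 ≡ 14.
  x = λ² - 2 - 2 = 196 - 4 ≡ 4; y = λ·(2 - 4) - 7 ≡ 12. → (4, 12)
double: tangent at (4, 12): λ = (3·4² + 43)/(2·12) ≡ 44/24. 24⁻¹ ≡ 2 (mod 47), so λ ≡ 44·2 ≡ 41.
  x = λ² - 4 - 4 = 1681 - 8 ≡ 28; y = λ·(4 - 28) - 12 ≡ 38. → (28, 38)
double: tangent at (28, 38): λ = (3·28² + 43)/(2·38) ≡ 45/29. 29⁻¹ ≡ 13 (mod 47), so λ ≡ 45·13 ≡ 21.
  x = λ² - 28 - 28 = 441 - 56 ≡ 9; y = λ·(28 - 9) - 38 ≡ 32. → (9, 32)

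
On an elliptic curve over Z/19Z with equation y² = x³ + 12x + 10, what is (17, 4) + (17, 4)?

(13, 8)

tangent at (17, 4): λ = (3·17² + 12)/(2·4) ≡ 5/8. 8⁻¹ ≡ 12 (mod 19) since 8·12 = 96 ≡ 1, so λ ≡ 5·12 ≡ 3.
  x = λ² - 17 - 17 = 9 - 34 ≡ 13; y = λ·(17 - 13) - 4 ≡ 8. → (13, 8)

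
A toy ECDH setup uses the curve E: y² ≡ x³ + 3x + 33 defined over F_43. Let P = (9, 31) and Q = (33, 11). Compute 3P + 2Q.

(20, 3)

First 3P:
Repeated addition: build up to 3P.
2P: tangent at (9, 31): λ = (3·9² + 3)/(2·31) ≡ 31/19. 19⁻¹ ≡ 34 (mod 43), so λ ≡ 31·34 ≡ 22.
  x = λ² - 9 - 9 = 484 - 18 ≡ 36; y = λ·(9 - 36) - 31 ≡ 20. → (36, 20)
3P: (36, 20) + (9, 31). λ = (31 - 20)/(9 - 36) ≡ 11/16 mod 43. 16⁻¹ ≡ 35 (mod 43) since 16·35 = 560 ≡ 1, so λ ≡ 41.
  x = λ² - 36 - 9 = 1681 - 45 ≡ 2; y = λ·(36 - 2) - 20 ≡ 41. → (2, 41)
3P = (2, 41).
Next 2Q:
Repeated addition: build up to 2Q.
2Q: tangent at (33, 11): λ = (3·33² + 3)/(2·11) ≡ 2/22. 22⁻¹ ≡ 2 (mod 43), so λ ≡ 2·2 ≡ 4.
  x = λ² - 33 - 33 = 16 - 66 ≡ 36; y = λ·(33 - 36) - 11 ≡ 20. → (36, 20)
2Q = (36, 20).
Finally 3P + 2Q:
(2, 41) + (36, 20). λ = (20 - 41)/(36 - 2) ≡ 22/34 mod 43. 34⁻¹ ≡ 19 (mod 43) since 34·19 = 646 ≡ 1, so λ ≡ 31.
  x = λ² - 2 - 36 = 961 - 38 ≡ 20; y = λ·(2 - 20) - 41 ≡ 3. → (20, 3)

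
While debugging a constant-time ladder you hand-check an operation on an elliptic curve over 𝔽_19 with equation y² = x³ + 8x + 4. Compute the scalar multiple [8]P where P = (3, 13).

(12, 2)

Double-and-add on 8 = (1000)₂. Start with P = (3, 13) for the leading 1-bit.
double: tangent at (3, 13): λ = (3·3² + 8)/(2·13) ≡ 16/7. 7⁻¹ ≡ 11 (mod 19), so λ ≡ 16·11 ≡ 5.
  x = λ² - 3 - 3 = 25 - 6 ≡ 0; y = λ·(3 - 0) - 13 ≡ 2. → (0, 2)
double: tangent at (0, 2): λ = (3·0² + 8)/(2·2) ≡ 8/4. 4⁻¹ ≡ 5 (mod 19), so λ ≡ 8·5 ≡ 2.
  x = λ² - 0 - 0 = 4 - 0 ≡ 4; y = λ·(0 - 4) - 2 ≡ 9. → (4, 9)
double: tangent at (4, 9): λ = (3·4² + 8)/(2·9) ≡ 18/18. 18⁻¹ ≡ 18 (mod 19), so λ ≡ 18·18 ≡ 1.
  x = λ² - 4 - 4 = 1 - 8 ≡ 12; y = λ·(4 - 12) - 9 ≡ 2. → (12, 2)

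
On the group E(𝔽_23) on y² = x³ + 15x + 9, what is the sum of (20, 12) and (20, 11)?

The two points share x = 20 and their y-coordinates satisfy 12 + 11 ≡ 0 (mod 23), so they are inverses. Their sum is O.

O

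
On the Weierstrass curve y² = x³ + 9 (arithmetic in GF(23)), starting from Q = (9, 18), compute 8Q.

(0, 3)

Double-and-add on 8 = (1000)₂. Start with Q = (9, 18) for the leading 1-bit.
double: tangent at (9, 18): λ = (3·9² + 0)/(2·18) ≡ 13/13. 13⁻¹ ≡ 16 (mod 23), so λ ≡ 13·16 ≡ 1.
  x = λ² - 9 - 9 = 1 - 18 ≡ 6; y = λ·(9 - 6) - 18 ≡ 8. → (6, 8)
double: tangent at (6, 8): λ = (3·6² + 0)/(2·8) ≡ 16/16. 16⁻¹ ≡ 13 (mod 23), so λ ≡ 16·13 ≡ 1.
  x = λ² - 6 - 6 = 1 - 12 ≡ 12; y = λ·(6 - 12) - 8 ≡ 9. → (12, 9)
double: tangent at (12, 9): λ = (3·12² + 0)/(2·9) ≡ 18/18. 18⁻¹ ≡ 9 (mod 23), so λ ≡ 18·9 ≡ 1.
  x = λ² - 12 - 12 = 1 - 24 ≡ 0; y = λ·(12 - 0) - 9 ≡ 3. → (0, 3)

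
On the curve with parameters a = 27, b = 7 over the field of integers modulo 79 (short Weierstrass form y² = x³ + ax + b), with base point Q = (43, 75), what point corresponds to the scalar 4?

(43, 75)

Double-and-add on 4 = (100)₂. Start with Q = (43, 75) for the leading 1-bit.
double: tangent at (43, 75): λ = (3·43² + 27)/(2·75) ≡ 44/71. 71⁻¹ ≡ 69 (mod 79) since 71·69 = 4899 ≡ 1, so λ ≡ 44·69 ≡ 34.
  x = λ² - 43 - 43 = 1156 - 86 ≡ 43; y = λ·(43 - 43) - 75 ≡ 4. → (43, 4)
double: tangent at (43, 4): λ = (3·43² + 27)/(2·4) ≡ 44/8. 8⁻¹ ≡ 10 (mod 79) since 8·10 = 80 ≡ 1, so λ ≡ 44·10 ≡ 45.
  x = λ² - 43 - 43 = 2025 - 86 ≡ 43; y = λ·(43 - 43) - 4 ≡ 75. → (43, 75)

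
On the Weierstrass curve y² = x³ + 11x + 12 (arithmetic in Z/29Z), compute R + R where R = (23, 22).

tangent at (23, 22): λ = (3·23² + 11)/(2·22) ≡ 3/15. 15⁻¹ ≡ 2 (mod 29) since 15·2 = 30 ≡ 1, so λ ≡ 3·2 ≡ 6.
  x = λ² - 23 - 23 = 36 - 46 ≡ 19; y = λ·(23 - 19) - 22 ≡ 2. → (19, 2)

(19, 2)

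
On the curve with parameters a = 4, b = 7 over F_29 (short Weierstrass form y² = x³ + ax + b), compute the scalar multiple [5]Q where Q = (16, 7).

Double-and-add on 5 = (101)₂. Start with Q = (16, 7) for the leading 1-bit.
double: tangent at (16, 7): λ = (3·16² + 4)/(2·7) ≡ 18/14. 14⁻¹ ≡ 27 (mod 29), so λ ≡ 18·27 ≡ 22.
  x = λ² - 16 - 16 = 484 - 32 ≡ 17; y = λ·(16 - 17) - 7 ≡ 0. → (17, 0)
double: (17, 0) + (17, 0): same x and y₁ ≡ -y₂, so the sum is ∞.
add Q: ∞ + (16, 7) = (16, 7) (identity).

(16, 7)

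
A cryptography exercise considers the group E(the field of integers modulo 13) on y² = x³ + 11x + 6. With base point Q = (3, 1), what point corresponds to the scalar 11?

Repeated addition: build up to 11Q.
2Q: tangent at (3, 1): λ = (3·3² + 11)/(2·1) ≡ 12/2. 2⁻¹ ≡ 7 (mod 13), so λ ≡ 12·7 ≡ 6.
  x = λ² - 3 - 3 = 36 - 6 ≡ 4; y = λ·(3 - 4) - 1 ≡ 6. → (4, 6)
3Q: (4, 6) + (3, 1). λ = (1 - 6)/(3 - 4) ≡ 8/12 mod 13. 12⁻¹ ≡ 12 (mod 13), so λ ≡ 5.
  x = λ² - 4 - 3 = 25 - 7 ≡ 5; y = λ·(4 - 5) - 6 ≡ 2. → (5, 2)
4Q: (5, 2) + (3, 1). λ = (1 - 2)/(3 - 5) ≡ 12/11 mod 13. 11⁻¹ ≡ 6 (mod 13), so λ ≡ 7.
  x = λ² - 5 - 3 = 49 - 8 ≡ 2; y = λ·(5 - 2) - 2 ≡ 6. → (2, 6)
5Q: (2, 6) + (3, 1). λ = (1 - 6)/(3 - 2) ≡ 8/1 mod 13. 1⁻¹ ≡ 1 (mod 13), so λ ≡ 8.
  x = λ² - 2 - 3 = 64 - 5 ≡ 7; y = λ·(2 - 7) - 6 ≡ 6. → (7, 6)
6Q: (7, 6) + (3, 1). λ = (1 - 6)/(3 - 7) ≡ 8/9 mod 13. 9⁻¹ ≡ 3 (mod 13) since 9·3 = 27 ≡ 1, so λ ≡ 11.
  x = λ² - 7 - 3 = 121 - 10 ≡ 7; y = λ·(7 - 7) - 6 ≡ 7. → (7, 7)
7Q: (7, 7) + (3, 1). λ = (1 - 7)/(3 - 7) ≡ 7/9 mod 13. 9⁻¹ ≡ 3 (mod 13) since 9·3 = 27 ≡ 1, so λ ≡ 8.
  x = λ² - 7 - 3 = 64 - 10 ≡ 2; y = λ·(7 - 2) - 7 ≡ 7. → (2, 7)
8Q: (2, 7) + (3, 1). λ = (1 - 7)/(3 - 2) ≡ 7/1 mod 13. 1⁻¹ ≡ 1 (mod 13), so λ ≡ 7.
  x = λ² - 2 - 3 = 49 - 5 ≡ 5; y = λ·(2 - 5) - 7 ≡ 11. → (5, 11)
9Q: (5, 11) + (3, 1). λ = (1 - 11)/(3 - 5) ≡ 3/11 mod 13. 11⁻¹ ≡ 6 (mod 13), so λ ≡ 5.
  x = λ² - 5 - 3 = 25 - 8 ≡ 4; y = λ·(5 - 4) - 11 ≡ 7. → (4, 7)
10Q: (4, 7) + (3, 1). λ = (1 - 7)/(3 - 4) ≡ 7/12 mod 13. 12⁻¹ ≡ 12 (mod 13), so λ ≡ 6.
  x = λ² - 4 - 3 = 36 - 7 ≡ 3; y = λ·(4 - 3) - 7 ≡ 12. → (3, 12)
11Q: (3, 12) + (3, 1): same x and y₁ ≡ -y₂, so the sum is 𝒪.

O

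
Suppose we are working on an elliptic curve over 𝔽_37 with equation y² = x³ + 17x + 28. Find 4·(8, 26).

(21, 27)

Write P = (8, 26).
Double-and-add on 4 = (100)₂. Start with P = (8, 26) for the leading 1-bit.
double: tangent at (8, 26): λ = (3·8² + 17)/(2·26) ≡ 24/15. 15⁻¹ ≡ 5 (mod 37), so λ ≡ 24·5 ≡ 9.
  x = λ² - 8 - 8 = 81 - 16 ≡ 28; y = λ·(8 - 28) - 26 ≡ 16. → (28, 16)
double: tangent at (28, 16): λ = (3·28² + 17)/(2·16) ≡ 1/32. 32⁻¹ ≡ 22 (mod 37), so λ ≡ 1·22 ≡ 22.
  x = λ² - 28 - 28 = 484 - 56 ≡ 21; y = λ·(28 - 21) - 16 ≡ 27. → (21, 27)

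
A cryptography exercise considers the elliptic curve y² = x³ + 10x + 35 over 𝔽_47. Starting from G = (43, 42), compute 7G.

(46, 27)

Repeated addition: build up to 7G.
2G: tangent at (43, 42): λ = (3·43² + 10)/(2·42) ≡ 11/37. 37⁻¹ ≡ 14 (mod 47), so λ ≡ 11·14 ≡ 13.
  x = λ² - 43 - 43 = 169 - 86 ≡ 36; y = λ·(43 - 36) - 42 ≡ 2. → (36, 2)
3G: (36, 2) + (43, 42). λ = (42 - 2)/(43 - 36) ≡ 40/7 mod 47. 7⁻¹ ≡ 27 (mod 47), so λ ≡ 46.
  x = λ² - 36 - 43 = 2116 - 79 ≡ 16; y = λ·(36 - 16) - 2 ≡ 25. → (16, 25)
4G: (16, 25) + (43, 42). λ = (42 - 25)/(43 - 16) ≡ 17/27 mod 47. 27⁻¹ ≡ 7 (mod 47) since 27·7 = 189 ≡ 1, so λ ≡ 25.
  x = λ² - 16 - 43 = 625 - 59 ≡ 2; y = λ·(16 - 2) - 25 ≡ 43. → (2, 43)
5G: (2, 43) + (43, 42). λ = (42 - 43)/(43 - 2) ≡ 46/41 mod 47. 41⁻¹ ≡ 39 (mod 47), so λ ≡ 8.
  x = λ² - 2 - 43 = 64 - 45 ≡ 19; y = λ·(2 - 19) - 43 ≡ 9. → (19, 9)
6G: (19, 9) + (43, 42). λ = (42 - 9)/(43 - 19) ≡ 33/24 mod 47. 24⁻¹ ≡ 2 (mod 47) since 24·2 = 48 ≡ 1, so λ ≡ 19.
  x = λ² - 19 - 43 = 361 - 62 ≡ 17; y = λ·(19 - 17) - 9 ≡ 29. → (17, 29)
7G: (17, 29) + (43, 42). λ = (42 - 29)/(43 - 17) ≡ 13/26 mod 47. 26⁻¹ ≡ 38 (mod 47), so λ ≡ 24.
  x = λ² - 17 - 43 = 576 - 60 ≡ 46; y = λ·(17 - 46) - 29 ≡ 27. → (46, 27)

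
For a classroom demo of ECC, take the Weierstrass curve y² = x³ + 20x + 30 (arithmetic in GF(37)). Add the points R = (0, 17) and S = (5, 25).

(2, 2)

(0, 17) + (5, 25). λ = (25 - 17)/(5 - 0) ≡ 8/5 mod 37. 5⁻¹ ≡ 15 (mod 37), so λ ≡ 9.
  x = λ² - 0 - 5 = 81 - 5 ≡ 2; y = λ·(0 - 2) - 17 ≡ 2. → (2, 2)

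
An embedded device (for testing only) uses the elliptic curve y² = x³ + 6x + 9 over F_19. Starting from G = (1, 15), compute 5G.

(12, 2)

Repeated addition: build up to 5G.
2G: tangent at (1, 15): λ = (3·1² + 6)/(2·15) ≡ 9/11. 11⁻¹ ≡ 7 (mod 19) since 11·7 = 77 ≡ 1, so λ ≡ 9·7 ≡ 6.
  x = λ² - 1 - 1 = 36 - 2 ≡ 15; y = λ·(1 - 15) - 15 ≡ 15. → (15, 15)
3G: (15, 15) + (1, 15). λ = (15 - 15)/(1 - 15) ≡ 0/5 mod 19. 5⁻¹ ≡ 4 (mod 19) since 5·4 = 20 ≡ 1, so λ ≡ 0.
  x = λ² - 15 - 1 = 0 - 16 ≡ 3; y = λ·(15 - 3) - 15 ≡ 4. → (3, 4)
4G: (3, 4) + (1, 15). λ = (15 - 4)/(1 - 3) ≡ 11/17 mod 19. 17⁻¹ ≡ 9 (mod 19), so λ ≡ 4.
  x = λ² - 3 - 1 = 16 - 4 ≡ 12; y = λ·(3 - 12) - 4 ≡ 17. → (12, 17)
5G: (12, 17) + (1, 15). λ = (15 - 17)/(1 - 12) ≡ 17/8 mod 19. 8⁻¹ ≡ 12 (mod 19) since 8·12 = 96 ≡ 1, so λ ≡ 14.
  x = λ² - 12 - 1 = 196 - 13 ≡ 12; y = λ·(12 - 12) - 17 ≡ 2. → (12, 2)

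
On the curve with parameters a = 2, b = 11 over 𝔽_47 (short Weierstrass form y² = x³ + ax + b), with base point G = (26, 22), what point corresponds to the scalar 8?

(26, 22)

Repeated addition: build up to 8G.
2G: tangent at (26, 22): λ = (3·26² + 2)/(2·22) ≡ 9/44. 44⁻¹ ≡ 31 (mod 47) since 44·31 = 1364 ≡ 1, so λ ≡ 9·31 ≡ 44.
  x = λ² - 26 - 26 = 1936 - 52 ≡ 4; y = λ·(26 - 4) - 22 ≡ 6. → (4, 6)
3G: (4, 6) + (26, 22). λ = (22 - 6)/(26 - 4) ≡ 16/22 mod 47. 22⁻¹ ≡ 15 (mod 47) since 22·15 = 330 ≡ 1, so λ ≡ 5.
  x = λ² - 4 - 26 = 25 - 30 ≡ 42; y = λ·(4 - 42) - 6 ≡ 39. → (42, 39)
4G: (42, 39) + (26, 22). λ = (22 - 39)/(26 - 42) ≡ 30/31 mod 47. 31⁻¹ ≡ 44 (mod 47), so λ ≡ 4.
  x = λ² - 42 - 26 = 16 - 68 ≡ 42; y = λ·(42 - 42) - 39 ≡ 8. → (42, 8)
5G: (42, 8) + (26, 22). λ = (22 - 8)/(26 - 42) ≡ 14/31 mod 47. 31⁻¹ ≡ 44 (mod 47), so λ ≡ 5.
  x = λ² - 42 - 26 = 25 - 68 ≡ 4; y = λ·(42 - 4) - 8 ≡ 41. → (4, 41)
6G: (4, 41) + (26, 22). λ = (22 - 41)/(26 - 4) ≡ 28/22 mod 47. 22⁻¹ ≡ 15 (mod 47) since 22·15 = 330 ≡ 1, so λ ≡ 44.
  x = λ² - 4 - 26 = 1936 - 30 ≡ 26; y = λ·(4 - 26) - 41 ≡ 25. → (26, 25)
7G: (26, 25) + (26, 22): same x and y₁ ≡ -y₂, so the sum is ∞.
8G: ∞ + (26, 22) = (26, 22) (identity).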